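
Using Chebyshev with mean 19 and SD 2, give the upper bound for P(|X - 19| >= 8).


k = 8/2 = 4
Chebyshev: P(|X-mu| >= k*sigma) <= 1/k^2 = 1/4^2 = 1/16

1/16


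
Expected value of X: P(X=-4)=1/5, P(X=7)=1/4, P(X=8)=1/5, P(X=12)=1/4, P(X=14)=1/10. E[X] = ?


E[X] = sum(x * P(x))
= -4*1/5 + 7*1/4 + 8*1/5 + 12*1/4 + 14*1/10
= 139/20

139/20


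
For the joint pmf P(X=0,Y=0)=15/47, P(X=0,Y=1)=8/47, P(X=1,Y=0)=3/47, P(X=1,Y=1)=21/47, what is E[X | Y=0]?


P(Y=0) = 18/47
E[X|Y=0] = (0*15 + 1*3)/18 = 3/18 = 1/6

1/6


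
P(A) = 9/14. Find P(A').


P(A') = 1 - P(A) = 1 - 9/14 = 5/14

5/14


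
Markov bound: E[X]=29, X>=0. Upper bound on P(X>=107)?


Markov: P(X >= a) <= E[X]/a
P(X >= 107) <= 29/107

29/107


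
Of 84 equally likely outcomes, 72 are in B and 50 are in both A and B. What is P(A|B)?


P(A|B) = P(A∩B)/P(B) = (50/84)/(72/84) = 50/72 = 25/36

25/36


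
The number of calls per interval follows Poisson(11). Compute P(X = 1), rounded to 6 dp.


P(X=1) = e^(-11) * 11^1 / 1!
≈ 0.00001670170079 * 11 / 1
≈ 0.000184

0.000184


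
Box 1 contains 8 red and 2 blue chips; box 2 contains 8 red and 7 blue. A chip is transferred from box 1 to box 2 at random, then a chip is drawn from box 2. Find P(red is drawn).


P(transfer red) = 8/10 = 4/5; P(transfer blue) = 1/5
If red transferred: Urn II has 9 red of 16, so P(red|red moved) = 9/16
If blue transferred: Urn II has 8 red of 16, so P(red|blue moved) = 1/2
By total probability: P(red) = 4/5*9/16 + 1/5*1/2 = 11/20

11/20


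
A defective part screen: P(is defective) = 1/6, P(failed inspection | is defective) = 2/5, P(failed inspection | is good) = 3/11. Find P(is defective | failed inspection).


P(A) = P(A|B)P(B) + P(A|B')P(B') = 2/5*1/6 + 3/11*5/6 = 97/330
P(B|A) = P(A|B)P(B)/P(A) = (1/15)/(97/330) = 22/97

22/97


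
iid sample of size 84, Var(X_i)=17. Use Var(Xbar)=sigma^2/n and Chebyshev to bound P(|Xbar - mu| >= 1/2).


Var(Xbar) = Var(X)/n = 17/84
Chebyshev: P(|Xbar-mu| >= 1/2) <= Var(Xbar)/(1/2)^2 = (17/84)/(1/4) = 17/21

17/21


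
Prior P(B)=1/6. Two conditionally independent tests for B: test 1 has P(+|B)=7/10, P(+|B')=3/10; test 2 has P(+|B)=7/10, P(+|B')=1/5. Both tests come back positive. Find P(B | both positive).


After test 1: P(+) = 7/10*1/6 + 3/10*5/6 = 11/30
P(B|+) = (7/60)/(11/30) = 7/22
After test 2 (use post1 as new prior): P(+) = 7/10*7/22 + 1/5*15/22 = 79/220
P(B|+,+) = (49/220)/(79/220) = 49/79

49/79


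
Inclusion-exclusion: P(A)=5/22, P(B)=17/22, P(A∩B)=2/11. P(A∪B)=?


P(A∪B) = P(A) + P(B) - P(A∩B)
= 5/22 + 17/22 - 2/11 = 9/11

9/11


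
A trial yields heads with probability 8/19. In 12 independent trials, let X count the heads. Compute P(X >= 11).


P(X>=11) = P(X=11) + P(X=12)
= 1133871366144/2213314919066161 + 68719476736/2213314919066161
= 1202590842880/2213314919066161

1202590842880/2213314919066161


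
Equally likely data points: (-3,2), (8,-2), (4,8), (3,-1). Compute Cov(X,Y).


E[X]=3, E[Y]=7/4, E[XY]=7/4
Cov(X,Y) = E[XY] - E[X]E[Y] = 7/4 - 3*7/4 = -7/2

-7/2


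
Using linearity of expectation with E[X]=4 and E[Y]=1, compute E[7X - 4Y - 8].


E[7X - 4Y - 8] = 7*E[X] - 4*E[Y] - 8
= (7)*(4) + (-4)*(1) + (-8)
= 28 - 4 - 8 = 16

16


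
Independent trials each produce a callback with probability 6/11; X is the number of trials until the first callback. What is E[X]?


For geometric (trials until first success), E[X] = 1/p = 1/(6/11) = 11/6

11/6


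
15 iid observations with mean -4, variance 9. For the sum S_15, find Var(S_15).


By independence, Var(S_n) = n*Var(X_1) = 15*9 = 135

135


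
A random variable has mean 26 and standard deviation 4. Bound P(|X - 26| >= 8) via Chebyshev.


k = 8/4 = 2
Chebyshev: P(|X-mu| >= k*sigma) <= 1/k^2 = 1/2^2 = 1/4

1/4


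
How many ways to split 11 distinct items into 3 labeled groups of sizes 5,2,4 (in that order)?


11! = 39916800
Denominator: 5!=120 * 2!=2 * 4!=24
Coefficient = 39916800 / 5760 = 6930

6930


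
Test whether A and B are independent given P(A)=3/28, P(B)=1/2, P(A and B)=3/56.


P(A)*P(B) = 3/28*1/2 = 3/56
P(A∩B) = 3/56, which equals P(A)P(B), so independent

Yes, A and B are independent


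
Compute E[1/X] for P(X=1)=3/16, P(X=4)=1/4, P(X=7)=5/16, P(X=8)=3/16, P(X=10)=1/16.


E[1/X] = sum(g(x)*P(x))
= 1*3/16 + 1/4*1/4 + 1/7*5/16 + 1/8*3/16 + 1/10*1/16
= 1453/4480

1453/4480


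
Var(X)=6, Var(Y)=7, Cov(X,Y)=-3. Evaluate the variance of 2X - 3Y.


Var(2X - 3Y) = 2^2*Var(X) + (-3)^2*Var(Y) + 2*2*(-3)*Cov(X,Y)
= 4*6 + 9*7 - 12*(-3)
= 24 + 63 + 36 = 123

123


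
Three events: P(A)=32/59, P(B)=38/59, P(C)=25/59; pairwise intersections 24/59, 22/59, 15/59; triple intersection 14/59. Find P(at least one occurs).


P(A∪B∪C) = P(A)+P(B)+P(C) - P(AB)-P(AC)-P(BC) + P(ABC)
= 32/59+38/59+25/59 - 24/59-22/59-15/59 + 14/59
= 48/59

48/59


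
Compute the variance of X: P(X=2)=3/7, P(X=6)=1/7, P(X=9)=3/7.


E[X] = 39/7, E[X^2] = 291/7
Var(X) = E[X^2] - (E[X])^2 = 291/7 - (39/7)^2 = 516/49

516/49


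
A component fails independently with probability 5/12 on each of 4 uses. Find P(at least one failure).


P(at least one) = 1 - P(none)
P(none) = (1 - 5/12)^4 = (7/12)^4 = 2401/20736
P(at least one) = 1 - 2401/20736 = 18335/20736

18335/20736


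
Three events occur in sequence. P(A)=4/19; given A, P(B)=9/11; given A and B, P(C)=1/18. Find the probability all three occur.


P(A∩B∩C) = P(A) * P(B|A) * P(C|A∩B)
= 4/19 * 9/11 * 1/18
= 36/209 * 1/18 = 2/209

2/209


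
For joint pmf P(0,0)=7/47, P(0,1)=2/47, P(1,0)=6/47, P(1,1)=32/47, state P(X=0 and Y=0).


Read from table: P(X=0, Y=0) = 7/47

7/47


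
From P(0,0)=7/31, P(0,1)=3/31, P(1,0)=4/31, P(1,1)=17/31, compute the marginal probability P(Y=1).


P(Y=1) = P(0,1)+P(1,1) = 3/31 + 17/31 = 20/31

20/31


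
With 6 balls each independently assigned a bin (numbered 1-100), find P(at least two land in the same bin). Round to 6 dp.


P(all different) = prod((100-i)/100 for i=0..5) = 0.858278
P(at least one match) = 1 - 0.858278 = 0.141722

0.141722


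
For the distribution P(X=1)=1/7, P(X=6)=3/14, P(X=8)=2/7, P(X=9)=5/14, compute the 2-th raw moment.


E[X^2] = sum(x^2 * P(x))
= 1*1/7 + 36*3/14 + 64*2/7 + 81*5/14
= 771/14

771/14


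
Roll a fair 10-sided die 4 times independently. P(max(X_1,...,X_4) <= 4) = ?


P(max <= 4) = P(all X_i <= 4) = (P(X_1 <= 4))^4
= (4/10)^4 = (2/5)^4 = 16/625

16/625


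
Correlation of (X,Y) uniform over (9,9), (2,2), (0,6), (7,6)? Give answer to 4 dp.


Cov(X,Y) = 5.8750, Var(X) = 13.2500, Var(Y) = 6.1875
rho = Cov/(sqrt(VarX)*sqrt(VarY)) = 0.6488

0.6488


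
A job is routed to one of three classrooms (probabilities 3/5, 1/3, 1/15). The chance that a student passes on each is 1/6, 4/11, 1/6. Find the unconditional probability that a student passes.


P(A) = P(A|B1)P(B1) + P(A|B2)P(B2) + P(A|B3)P(B3)
= 1/6*3/5 + 4/11*1/3 + 1/6*1/15
= 1/10 + 4/33 + 1/90 = 23/99

23/99


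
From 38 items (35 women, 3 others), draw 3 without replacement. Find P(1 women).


P(X=1) = C(35,1)*C(3,2) / C(38,3)
= 35*3 / 8436
= 105/8436 = 35/2812

35/2812


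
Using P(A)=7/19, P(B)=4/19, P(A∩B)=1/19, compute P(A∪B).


P(A∪B) = P(A) + P(B) - P(A∩B)
= 7/19 + 4/19 - 1/19 = 10/19

10/19


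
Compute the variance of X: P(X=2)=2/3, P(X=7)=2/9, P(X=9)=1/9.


E[X] = 35/9, E[X^2] = 203/9
Var(X) = E[X^2] - (E[X])^2 = 203/9 - (35/9)^2 = 602/81

602/81


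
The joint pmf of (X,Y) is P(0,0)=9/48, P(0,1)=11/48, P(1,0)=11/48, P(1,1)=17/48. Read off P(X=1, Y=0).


Read from table: P(X=1, Y=0) = 11/48

11/48


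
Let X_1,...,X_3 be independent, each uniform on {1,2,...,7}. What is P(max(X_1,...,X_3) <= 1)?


P(max <= 1) = P(all X_i <= 1) = (P(X_1 <= 1))^3
= (1/7)^3 = 1/343

1/343


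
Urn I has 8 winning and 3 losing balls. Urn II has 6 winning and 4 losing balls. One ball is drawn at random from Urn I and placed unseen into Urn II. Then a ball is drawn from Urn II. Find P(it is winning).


P(transfer winning) = 8/11; P(transfer losing) = 3/11
If winning transferred: Urn II has 7 winning of 11, so P(winning|winning moved) = 7/11
If losing transferred: Urn II has 6 winning of 11, so P(winning|losing moved) = 6/11
By total probability: P(winning) = 8/11*7/11 + 3/11*6/11 = 74/121

74/121


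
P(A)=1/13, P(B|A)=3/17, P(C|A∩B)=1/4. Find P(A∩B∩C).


P(A∩B∩C) = P(A) * P(B|A) * P(C|A∩B)
= 1/13 * 3/17 * 1/4
= 3/221 * 1/4 = 3/884

3/884


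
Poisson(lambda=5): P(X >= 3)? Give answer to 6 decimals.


P(X>=3) = 1 - P(X<=2) = 1 - (e^(-5)*5^0/0! + e^(-5)*5^1/1! + e^(-5)*5^2/2!)
≈ 1 - (0.0067379470 + 0.0336897350 + 0.0842243375)
= 1 - 0.1246520195 = 0.8753479805
≈ 0.875348

0.875348


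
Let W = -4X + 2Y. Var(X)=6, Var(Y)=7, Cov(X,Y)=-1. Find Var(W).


Var(-4X + 2Y) = (-4)^2*Var(X) + 2^2*Var(Y) + 2*(-4)*2*Cov(X,Y)
= 16*6 + 4*7 - 16*(-1)
= 96 + 28 + 16 = 140

140


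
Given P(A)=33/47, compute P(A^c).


P(A') = 1 - P(A) = 1 - 33/47 = 14/47

14/47


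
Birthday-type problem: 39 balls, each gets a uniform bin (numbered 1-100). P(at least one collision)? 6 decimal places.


P(all different) = prod((100-i)/100 for i=0..38) = 0.000184
P(at least one match) = 1 - 0.000184 = 0.999816

0.999816


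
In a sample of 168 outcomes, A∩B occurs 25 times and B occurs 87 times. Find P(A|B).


P(A|B) = P(A∩B)/P(B) = (25/168)/(87/168) = 25/87

25/87


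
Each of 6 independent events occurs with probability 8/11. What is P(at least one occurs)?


P(at least one) = 1 - P(none)
P(none) = (1 - 8/11)^6 = (3/11)^6 = 729/1771561
P(at least one) = 1 - 729/1771561 = 1770832/1771561

1770832/1771561


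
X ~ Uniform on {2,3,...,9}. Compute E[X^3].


E[X^3] = (1/8) * sum(x^3 for x=2..9)
= 2024/8 = 253

253


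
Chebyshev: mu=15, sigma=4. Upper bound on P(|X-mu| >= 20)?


k = 20/4 = 5
Chebyshev: P(|X-mu| >= k*sigma) <= 1/k^2 = 1/5^2 = 1/25

1/25


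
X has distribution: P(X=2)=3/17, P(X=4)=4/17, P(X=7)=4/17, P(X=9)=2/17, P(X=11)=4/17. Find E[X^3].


E[X^3] = sum(g(x)*P(x))
= 8*3/17 + 64*4/17 + 343*4/17 + 729*2/17 + 1331*4/17
= 8434/17

8434/17


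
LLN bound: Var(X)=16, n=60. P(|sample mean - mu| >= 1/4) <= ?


Var(Xbar) = Var(X)/n = 16/60
Chebyshev: P(|Xbar-mu| >= 1/4) <= Var(Xbar)/(1/4)^2 = (4/15)/(1/16) = 64/15
Bound exceeds 1, so trivial bound: 1

1


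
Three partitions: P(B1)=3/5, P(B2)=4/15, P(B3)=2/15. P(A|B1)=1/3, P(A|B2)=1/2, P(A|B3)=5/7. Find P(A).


P(A) = P(A|B1)P(B1) + P(A|B2)P(B2) + P(A|B3)P(B3)
= 1/3*3/5 + 1/2*4/15 + 5/7*2/15
= 1/5 + 2/15 + 2/21 = 3/7

3/7


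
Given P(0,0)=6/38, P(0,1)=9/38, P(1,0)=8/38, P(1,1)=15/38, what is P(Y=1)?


P(Y=1) = P(0,1)+P(1,1) = 9/38 + 15/38 = 24/38 = 12/19

12/19


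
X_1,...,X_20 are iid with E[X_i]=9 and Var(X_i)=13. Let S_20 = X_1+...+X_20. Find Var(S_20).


By independence, Var(S_n) = n*Var(X_1) = 20*13 = 260

260


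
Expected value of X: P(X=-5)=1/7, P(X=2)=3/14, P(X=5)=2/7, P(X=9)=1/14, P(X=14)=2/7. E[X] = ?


E[X] = sum(x * P(x))
= -5*1/7 + 2*3/14 + 5*2/7 + 9*1/14 + 14*2/7
= 81/14

81/14


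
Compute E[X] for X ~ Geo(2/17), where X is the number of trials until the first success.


For geometric (trials until first success), E[X] = 1/p = 1/(2/17) = 17/2

17/2


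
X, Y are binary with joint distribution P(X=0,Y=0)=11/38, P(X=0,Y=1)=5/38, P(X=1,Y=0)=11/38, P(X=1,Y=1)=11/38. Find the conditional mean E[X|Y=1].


P(Y=1) = 16/38
E[X|Y=1] = (0*5 + 1*11)/16 = 11/16

11/16


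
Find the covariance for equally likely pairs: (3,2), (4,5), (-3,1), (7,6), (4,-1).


E[X]=3, E[Y]=13/5, E[XY]=61/5
Cov(X,Y) = E[XY] - E[X]E[Y] = 61/5 - 3*13/5 = 22/5

22/5


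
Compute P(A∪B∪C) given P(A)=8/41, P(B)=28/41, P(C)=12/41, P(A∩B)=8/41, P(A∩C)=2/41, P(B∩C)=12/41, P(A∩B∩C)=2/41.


P(A∪B∪C) = P(A)+P(B)+P(C) - P(AB)-P(AC)-P(BC) + P(ABC)
= 8/41+28/41+12/41 - 8/41-2/41-12/41 + 2/41
= 28/41

28/41


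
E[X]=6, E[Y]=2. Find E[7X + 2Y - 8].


E[7X + 2Y - 8] = 7*E[X] + 2*E[Y] - 8
= (7)*(6) + (2)*(2) + (-8)
= 42 + 4 - 8 = 38

38


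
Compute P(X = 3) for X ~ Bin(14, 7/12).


P(X=3) = C(14,3) * p^3 * (1-p)^11
= 364 * 343/1728 * 48828125/743008370688
= 1524072265625/320979616137216

1524072265625/320979616137216


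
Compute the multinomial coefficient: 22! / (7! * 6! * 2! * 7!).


22! = 1124000727777607680000
Denominator: 7!=5040 * 6!=720 * 2!=2 * 7!=5040
Coefficient = 1124000727777607680000 / 36578304000 = 30728617920

30728617920


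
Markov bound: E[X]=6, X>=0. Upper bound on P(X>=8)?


Markov: P(X >= a) <= E[X]/a
P(X >= 8) <= 6/8 = 3/4

3/4


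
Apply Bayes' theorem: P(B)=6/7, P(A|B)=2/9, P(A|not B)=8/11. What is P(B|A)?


P(A) = P(A|B)P(B) + P(A|B')P(B') = 2/9*6/7 + 8/11*1/7 = 68/231
P(B|A) = P(A|B)P(B)/P(A) = (4/21)/(68/231) = 11/17

11/17


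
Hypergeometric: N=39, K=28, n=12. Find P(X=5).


P(X=5) = C(28,5)*C(11,7) / C(39,12)
= 98280*330 / 3910797436
= 32432400/3910797436 = 89100/10743949

89100/10743949


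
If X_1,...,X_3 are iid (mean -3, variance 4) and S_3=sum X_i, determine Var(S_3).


By independence, Var(S_n) = n*Var(X_1) = 3*4 = 12

12


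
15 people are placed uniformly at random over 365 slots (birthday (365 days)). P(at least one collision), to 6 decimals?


P(all different) = prod((365-i)/365 for i=0..14) = 0.747099
P(at least one match) = 1 - 0.747099 = 0.252901

0.252901


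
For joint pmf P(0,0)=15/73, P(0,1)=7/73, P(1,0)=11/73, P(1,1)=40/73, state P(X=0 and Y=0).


Read from table: P(X=0, Y=0) = 15/73

15/73


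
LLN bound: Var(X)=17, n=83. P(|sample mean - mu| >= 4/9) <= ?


Var(Xbar) = Var(X)/n = 17/83
Chebyshev: P(|Xbar-mu| >= 4/9) <= Var(Xbar)/(4/9)^2 = (17/83)/(16/81) = 1377/1328
Bound exceeds 1, so trivial bound: 1

1


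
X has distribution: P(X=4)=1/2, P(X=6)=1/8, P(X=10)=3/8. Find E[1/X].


E[1/X] = sum(g(x)*P(x))
= 1/4*1/2 + 1/6*1/8 + 1/10*3/8
= 11/60

11/60


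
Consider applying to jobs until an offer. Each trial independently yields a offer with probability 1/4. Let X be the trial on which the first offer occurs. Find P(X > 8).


P(X > 8) = P(first 8 trials all fail) = (1-p)^8 = (3/4)^8 = 6561/65536

6561/65536


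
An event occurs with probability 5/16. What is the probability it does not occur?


P(A') = 1 - P(A) = 1 - 5/16 = 11/16

11/16


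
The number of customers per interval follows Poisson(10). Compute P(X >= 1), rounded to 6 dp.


P(X>=1) = 1 - P(X<=0) = 1 - (e^(-10)*10^0/0!)
≈ 1 - 0.0000453999 = 0.9999546001
≈ 0.999955

0.999955


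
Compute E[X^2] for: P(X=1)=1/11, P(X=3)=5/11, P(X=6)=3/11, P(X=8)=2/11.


E[X^2] = sum(x^2 * P(x))
= 1*1/11 + 9*5/11 + 36*3/11 + 64*2/11
= 282/11

282/11


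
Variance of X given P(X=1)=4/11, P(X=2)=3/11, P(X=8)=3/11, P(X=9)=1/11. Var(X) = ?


E[X] = 43/11, E[X^2] = 289/11
Var(X) = E[X^2] - (E[X])^2 = 289/11 - (43/11)^2 = 1330/121

1330/121


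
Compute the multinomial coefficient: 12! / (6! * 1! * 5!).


12! = 479001600
Denominator: 6!=720 * 1!=1 * 5!=120
Coefficient = 479001600 / 86400 = 5544

5544


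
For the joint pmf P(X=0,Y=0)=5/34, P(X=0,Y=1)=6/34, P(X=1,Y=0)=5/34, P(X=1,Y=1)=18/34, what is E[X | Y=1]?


P(Y=1) = 24/34
E[X|Y=1] = (0*6 + 1*18)/24 = 18/24 = 3/4

3/4


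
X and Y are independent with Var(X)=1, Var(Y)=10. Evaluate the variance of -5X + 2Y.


Independence => Cov(X,Y)=0
Var(-5X + 2Y) = (-5)^2*Var(X) + 2^2*Var(Y)
= 25*1 + 4*10 = 65

65


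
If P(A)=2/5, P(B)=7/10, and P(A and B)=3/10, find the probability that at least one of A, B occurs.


P(A∪B) = P(A) + P(B) - P(A∩B)
= 2/5 + 7/10 - 3/10 = 4/5

4/5


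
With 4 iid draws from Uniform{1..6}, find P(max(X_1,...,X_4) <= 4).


P(max <= 4) = P(all X_i <= 4) = (P(X_1 <= 4))^4
= (4/6)^4 = (2/3)^4 = 16/81

16/81


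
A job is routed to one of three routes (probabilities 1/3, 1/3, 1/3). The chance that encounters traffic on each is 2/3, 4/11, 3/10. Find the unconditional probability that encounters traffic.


P(A) = P(A|B1)P(B1) + P(A|B2)P(B2) + P(A|B3)P(B3)
= 2/3*1/3 + 4/11*1/3 + 3/10*1/3
= 2/9 + 4/33 + 1/10 = 439/990

439/990


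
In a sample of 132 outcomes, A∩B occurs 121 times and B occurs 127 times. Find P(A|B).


P(A|B) = P(A∩B)/P(B) = (121/132)/(127/132) = 121/127

121/127


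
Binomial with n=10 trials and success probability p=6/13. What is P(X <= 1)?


P(X<=1) = P(X=0) + P(X=1)
= 282475249/137858491849 + 2421216420/137858491849
= 2703691669/137858491849

2703691669/137858491849


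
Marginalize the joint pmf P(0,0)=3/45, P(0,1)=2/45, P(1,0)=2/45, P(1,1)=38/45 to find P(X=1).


P(X=1) = P(1,0)+P(1,1) = 2/45 + 38/45 = 40/45 = 8/9

8/9


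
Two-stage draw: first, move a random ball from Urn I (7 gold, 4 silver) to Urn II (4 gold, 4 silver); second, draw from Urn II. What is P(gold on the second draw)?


P(transfer gold) = 7/11; P(transfer silver) = 4/11
If gold transferred: Urn II has 5 gold of 9, so P(gold|gold moved) = 5/9
If silver transferred: Urn II has 4 gold of 9, so P(gold|silver moved) = 4/9
By total probability: P(gold) = 7/11*5/9 + 4/11*4/9 = 17/33

17/33


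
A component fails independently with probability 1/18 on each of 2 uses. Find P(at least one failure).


P(at least one) = 1 - P(none)
P(none) = (1 - 1/18)^2 = (17/18)^2 = 289/324
P(at least one) = 1 - 289/324 = 35/324

35/324


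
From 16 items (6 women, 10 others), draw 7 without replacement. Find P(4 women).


P(X=4) = C(6,4)*C(10,3) / C(16,7)
= 15*120 / 11440
= 1800/11440 = 45/286

45/286


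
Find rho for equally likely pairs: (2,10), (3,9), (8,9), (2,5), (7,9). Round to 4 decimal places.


Cov(X,Y) = 1.4400, Var(X) = 6.6400, Var(Y) = 3.0400
rho = Cov/(sqrt(VarX)*sqrt(VarY)) = 0.3205

0.3205


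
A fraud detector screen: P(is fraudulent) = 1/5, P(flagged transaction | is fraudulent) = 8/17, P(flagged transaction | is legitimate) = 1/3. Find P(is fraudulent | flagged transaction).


P(A) = P(A|B)P(B) + P(A|B')P(B') = 8/17*1/5 + 1/3*4/5 = 92/255
P(B|A) = P(A|B)P(B)/P(A) = (8/85)/(92/255) = 6/23

6/23


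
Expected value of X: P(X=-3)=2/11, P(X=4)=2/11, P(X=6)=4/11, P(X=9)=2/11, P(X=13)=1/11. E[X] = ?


E[X] = sum(x * P(x))
= -3*2/11 + 4*2/11 + 6*4/11 + 9*2/11 + 13*1/11
= 57/11

57/11


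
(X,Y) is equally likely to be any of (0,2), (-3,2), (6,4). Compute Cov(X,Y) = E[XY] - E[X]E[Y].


E[X]=1, E[Y]=8/3, E[XY]=6
Cov(X,Y) = E[XY] - E[X]E[Y] = 6 - 1*8/3 = 10/3

10/3


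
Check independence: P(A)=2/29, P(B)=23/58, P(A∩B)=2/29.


P(A)*P(B) = 2/29*23/58 = 23/841
P(A∩B) = 2/29 != 23/841, so not independent

No, A and B are not independent


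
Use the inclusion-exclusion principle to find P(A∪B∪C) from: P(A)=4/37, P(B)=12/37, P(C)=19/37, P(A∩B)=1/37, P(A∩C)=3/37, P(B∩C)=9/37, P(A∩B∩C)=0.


P(A∪B∪C) = P(A)+P(B)+P(C) - P(AB)-P(AC)-P(BC) + P(ABC)
= 4/37+12/37+19/37 - 1/37-3/37-9/37 + 0
= 22/37

22/37


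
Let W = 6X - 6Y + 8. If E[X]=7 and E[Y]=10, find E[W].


E[6X - 6Y + 8] = 6*E[X] - 6*E[Y] + 8
= (6)*(7) + (-6)*(10) + (8)
= 42 - 60 + 8 = -10

-10


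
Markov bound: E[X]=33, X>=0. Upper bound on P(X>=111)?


Markov: P(X >= a) <= E[X]/a
P(X >= 111) <= 33/111 = 11/37

11/37


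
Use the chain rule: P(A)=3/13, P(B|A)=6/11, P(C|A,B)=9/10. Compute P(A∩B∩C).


P(A∩B∩C) = P(A) * P(B|A) * P(C|A∩B)
= 3/13 * 6/11 * 9/10
= 18/143 * 9/10 = 81/715

81/715


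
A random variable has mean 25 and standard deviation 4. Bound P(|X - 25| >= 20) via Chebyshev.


k = 20/4 = 5
Chebyshev: P(|X-mu| >= k*sigma) <= 1/k^2 = 1/5^2 = 1/25

1/25


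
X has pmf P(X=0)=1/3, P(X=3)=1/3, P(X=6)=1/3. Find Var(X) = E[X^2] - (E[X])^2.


E[X] = 3, E[X^2] = 15
Var(X) = E[X^2] - (E[X])^2 = 15 - (3)^2 = 6

6


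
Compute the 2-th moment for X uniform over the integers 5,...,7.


E[X^2] = (1/3) * sum(x^2 for x=5..7)
= 110/3

110/3


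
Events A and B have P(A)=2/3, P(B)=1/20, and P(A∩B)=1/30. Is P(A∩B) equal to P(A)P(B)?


P(A)*P(B) = 2/3*1/20 = 1/30
P(A∩B) = 1/30, which equals P(A)P(B), so independent

Yes, A and B are independent


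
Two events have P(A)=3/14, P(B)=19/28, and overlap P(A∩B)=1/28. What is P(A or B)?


P(A∪B) = P(A) + P(B) - P(A∩B)
= 3/14 + 19/28 - 1/28 = 6/7

6/7


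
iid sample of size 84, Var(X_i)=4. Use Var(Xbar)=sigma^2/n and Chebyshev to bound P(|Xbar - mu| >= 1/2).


Var(Xbar) = Var(X)/n = 4/84
Chebyshev: P(|Xbar-mu| >= 1/2) <= Var(Xbar)/(1/2)^2 = (1/21)/(1/4) = 4/21

4/21


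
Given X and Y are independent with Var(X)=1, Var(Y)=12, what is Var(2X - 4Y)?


Independence => Cov(X,Y)=0
Var(2X - 4Y) = 2^2*Var(X) + (-4)^2*Var(Y)
= 4*1 + 16*12 = 196

196


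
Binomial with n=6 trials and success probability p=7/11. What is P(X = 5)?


P(X=5) = C(6,5) * p^5 * (1-p)^1
= 6 * 16807/161051 * 4/11
= 403368/1771561

403368/1771561


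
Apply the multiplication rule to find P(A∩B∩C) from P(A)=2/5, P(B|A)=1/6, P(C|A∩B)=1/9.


P(A∩B∩C) = P(A) * P(B|A) * P(C|A∩B)
= 2/5 * 1/6 * 1/9
= 1/15 * 1/9 = 1/135

1/135


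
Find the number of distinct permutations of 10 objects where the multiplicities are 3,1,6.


10! = 3628800
Denominator: 3!=6 * 1!=1 * 6!=720
Coefficient = 3628800 / 4320 = 840

840


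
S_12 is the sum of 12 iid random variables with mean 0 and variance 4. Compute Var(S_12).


By independence, Var(S_n) = n*Var(X_1) = 12*4 = 48

48


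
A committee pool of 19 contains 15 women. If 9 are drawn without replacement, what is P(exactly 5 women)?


P(X=5) = C(15,5)*C(4,4) / C(19,9)
= 3003*1 / 92378
= 3003/92378 = 21/646

21/646


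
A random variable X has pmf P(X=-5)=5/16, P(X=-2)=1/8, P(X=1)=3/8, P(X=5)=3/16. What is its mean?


E[X] = sum(x * P(x))
= -5*5/16 - 2*1/8 + 1*3/8 + 5*3/16
= -1/2

-1/2


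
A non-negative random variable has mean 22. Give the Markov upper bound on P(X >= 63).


Markov: P(X >= a) <= E[X]/a
P(X >= 63) <= 22/63

22/63


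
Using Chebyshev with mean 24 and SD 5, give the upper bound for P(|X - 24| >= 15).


k = 15/5 = 3
Chebyshev: P(|X-mu| >= k*sigma) <= 1/k^2 = 1/3^2 = 1/9

1/9


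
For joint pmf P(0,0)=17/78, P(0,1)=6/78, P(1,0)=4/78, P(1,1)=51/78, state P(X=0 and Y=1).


Read from table: P(X=0, Y=1) = 6/78 = 1/13

1/13


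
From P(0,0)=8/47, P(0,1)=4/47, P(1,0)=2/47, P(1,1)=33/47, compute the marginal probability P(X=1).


P(X=1) = P(1,0)+P(1,1) = 2/47 + 33/47 = 35/47

35/47


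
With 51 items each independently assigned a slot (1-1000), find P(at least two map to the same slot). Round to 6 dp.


P(all different) = prod((1000-i)/1000 for i=0..50) = 0.273345
P(at least one match) = 1 - 0.273345 = 0.726655

0.726655


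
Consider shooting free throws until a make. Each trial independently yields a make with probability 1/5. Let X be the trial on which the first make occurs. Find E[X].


For geometric (trials until first success), E[X] = 1/p = 1/(1/5) = 5

5


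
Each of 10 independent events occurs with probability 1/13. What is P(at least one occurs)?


P(at least one) = 1 - P(none)
P(none) = (1 - 1/13)^10 = (12/13)^10 = 61917364224/137858491849
P(at least one) = 1 - 61917364224/137858491849 = 75941127625/137858491849

75941127625/137858491849


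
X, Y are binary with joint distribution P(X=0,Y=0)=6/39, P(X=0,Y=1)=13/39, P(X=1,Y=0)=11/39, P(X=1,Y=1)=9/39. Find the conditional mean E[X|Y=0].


P(Y=0) = 17/39
E[X|Y=0] = (0*6 + 1*11)/17 = 11/17

11/17


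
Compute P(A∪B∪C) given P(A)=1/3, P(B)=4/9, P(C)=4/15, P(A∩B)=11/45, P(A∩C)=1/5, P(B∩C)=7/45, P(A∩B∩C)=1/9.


P(A∪B∪C) = P(A)+P(B)+P(C) - P(AB)-P(AC)-P(BC) + P(ABC)
= 1/3+4/9+4/15 - 11/45-1/5-7/45 + 1/9
= 5/9

5/9


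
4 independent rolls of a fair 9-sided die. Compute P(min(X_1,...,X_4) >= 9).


P(min >= 9) = P(all X_i >= 9) = (P(X_1 >= 9))^4
= (1/9)^4 = 1/6561

1/6561


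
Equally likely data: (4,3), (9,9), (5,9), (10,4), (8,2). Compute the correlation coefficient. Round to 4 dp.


Cov(X,Y) = -0.0800, Var(X) = 5.3600, Var(Y) = 9.0400
rho = Cov/(sqrt(VarX)*sqrt(VarY)) = -0.0115

-0.0115


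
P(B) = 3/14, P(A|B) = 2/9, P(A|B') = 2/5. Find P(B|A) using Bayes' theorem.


P(A) = P(A|B)P(B) + P(A|B')P(B') = 2/9*3/14 + 2/5*11/14 = 38/105
P(B|A) = P(A|B)P(B)/P(A) = (1/21)/(38/105) = 5/38

5/38


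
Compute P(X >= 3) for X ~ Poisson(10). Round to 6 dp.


P(X>=3) = 1 - P(X<=2) = 1 - (e^(-10)*10^0/0! + e^(-10)*10^1/1! + e^(-10)*10^2/2!)
≈ 1 - (0.0000453999 + 0.0004539993 + 0.0022699965)
= 1 - 0.0027693957 = 0.9972306043
≈ 0.997231

0.997231


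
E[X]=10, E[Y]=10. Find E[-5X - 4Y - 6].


E[-5X - 4Y - 6] = -5*E[X] - 4*E[Y] - 6
= (-5)*(10) + (-4)*(10) + (-6)
= -50 - 40 - 6 = -96

-96


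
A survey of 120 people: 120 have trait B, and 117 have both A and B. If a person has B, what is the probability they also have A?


P(A|B) = P(A∩B)/P(B) = (117/120)/(120/120) = 117/120 = 39/40

39/40


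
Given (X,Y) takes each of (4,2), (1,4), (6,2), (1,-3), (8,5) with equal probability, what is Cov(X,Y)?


E[X]=4, E[Y]=2, E[XY]=61/5
Cov(X,Y) = E[XY] - E[X]E[Y] = 61/5 - 4*2 = 21/5

21/5


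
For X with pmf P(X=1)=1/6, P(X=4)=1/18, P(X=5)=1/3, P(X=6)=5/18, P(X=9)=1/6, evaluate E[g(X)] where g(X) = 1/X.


E[1/X] = sum(g(x)*P(x))
= 1*1/6 + 1/4*1/18 + 1/5*1/3 + 1/6*5/18 + 1/9*1/6
= 337/1080

337/1080


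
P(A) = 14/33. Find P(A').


P(A') = 1 - P(A) = 1 - 14/33 = 19/33

19/33


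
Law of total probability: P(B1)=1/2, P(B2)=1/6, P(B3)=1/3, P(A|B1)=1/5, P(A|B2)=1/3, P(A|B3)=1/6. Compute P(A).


P(A) = P(A|B1)P(B1) + P(A|B2)P(B2) + P(A|B3)P(B3)
= 1/5*1/2 + 1/3*1/6 + 1/6*1/3
= 1/10 + 1/18 + 1/18 = 19/90

19/90


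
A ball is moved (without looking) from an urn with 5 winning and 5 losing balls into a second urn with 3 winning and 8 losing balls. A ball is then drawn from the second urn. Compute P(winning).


P(transfer winning) = 5/10 = 1/2; P(transfer losing) = 1/2
If winning transferred: Urn II has 4 winning of 12, so P(winning|winning moved) = 1/3
If losing transferred: Urn II has 3 winning of 12, so P(winning|losing moved) = 1/4
By total probability: P(winning) = 1/2*1/3 + 1/2*1/4 = 7/24

7/24


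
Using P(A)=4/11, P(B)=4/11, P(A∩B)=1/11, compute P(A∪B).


P(A∪B) = P(A) + P(B) - P(A∩B)
= 4/11 + 4/11 - 1/11 = 7/11

7/11


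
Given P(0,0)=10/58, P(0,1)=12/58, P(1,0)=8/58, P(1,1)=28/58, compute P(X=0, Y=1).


Read from table: P(X=0, Y=1) = 12/58 = 6/29

6/29


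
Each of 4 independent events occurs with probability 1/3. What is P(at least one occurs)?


P(at least one) = 1 - P(none)
P(none) = (1 - 1/3)^4 = (2/3)^4 = 16/81
P(at least one) = 1 - 16/81 = 65/81

65/81


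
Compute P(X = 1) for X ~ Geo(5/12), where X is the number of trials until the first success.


P(X=1) = (1-p)^0 * p = (7/12)^0 * 5/12
= 1 * 5/12 = 5/12

5/12


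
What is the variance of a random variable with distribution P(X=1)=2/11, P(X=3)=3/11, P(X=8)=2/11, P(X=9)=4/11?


E[X] = 63/11, E[X^2] = 481/11
Var(X) = E[X^2] - (E[X])^2 = 481/11 - (63/11)^2 = 1322/121

1322/121


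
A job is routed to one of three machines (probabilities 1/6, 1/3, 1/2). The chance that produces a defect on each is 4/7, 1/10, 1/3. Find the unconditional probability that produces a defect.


P(A) = P(A|B1)P(B1) + P(A|B2)P(B2) + P(A|B3)P(B3)
= 4/7*1/6 + 1/10*1/3 + 1/3*1/2
= 2/21 + 1/30 + 1/6 = 31/105

31/105


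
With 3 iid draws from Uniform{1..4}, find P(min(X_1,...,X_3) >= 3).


P(min >= 3) = P(all X_i >= 3) = (P(X_1 >= 3))^3
= (2/4)^3 = (1/2)^3 = 1/8

1/8


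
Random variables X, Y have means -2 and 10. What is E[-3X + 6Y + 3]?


E[-3X + 6Y + 3] = -3*E[X] + 6*E[Y] + 3
= (-3)*(-2) + (6)*(10) + (3)
= 6 + 60 + 3 = 69

69


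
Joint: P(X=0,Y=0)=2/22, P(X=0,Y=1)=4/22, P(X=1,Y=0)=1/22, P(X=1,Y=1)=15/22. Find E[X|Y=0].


P(Y=0) = 3/22
E[X|Y=0] = (0*2 + 1*1)/3 = 1/3

1/3


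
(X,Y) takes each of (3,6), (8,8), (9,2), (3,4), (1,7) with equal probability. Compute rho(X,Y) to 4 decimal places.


Cov(X,Y) = -2.1200, Var(X) = 9.7600, Var(Y) = 4.6400
rho = Cov/(sqrt(VarX)*sqrt(VarY)) = -0.3150

-0.3150


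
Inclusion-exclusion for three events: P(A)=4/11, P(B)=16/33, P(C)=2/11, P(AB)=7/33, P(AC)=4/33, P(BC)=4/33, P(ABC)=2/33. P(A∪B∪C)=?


P(A∪B∪C) = P(A)+P(B)+P(C) - P(AB)-P(AC)-P(BC) + P(ABC)
= 4/11+16/33+2/11 - 7/33-4/33-4/33 + 2/33
= 7/11

7/11


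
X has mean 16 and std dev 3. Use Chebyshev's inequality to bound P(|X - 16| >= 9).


k = 9/3 = 3
Chebyshev: P(|X-mu| >= k*sigma) <= 1/k^2 = 1/3^2 = 1/9

1/9


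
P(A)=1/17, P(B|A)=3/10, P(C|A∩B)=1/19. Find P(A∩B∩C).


P(A∩B∩C) = P(A) * P(B|A) * P(C|A∩B)
= 1/17 * 3/10 * 1/19
= 3/170 * 1/19 = 3/3230

3/3230


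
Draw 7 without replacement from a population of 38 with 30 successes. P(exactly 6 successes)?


P(X=6) = C(30,6)*C(8,1) / C(38,7)
= 593775*8 / 12620256
= 4750200/12620256 = 197925/525844

197925/525844


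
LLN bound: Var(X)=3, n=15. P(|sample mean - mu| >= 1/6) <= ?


Var(Xbar) = Var(X)/n = 3/15
Chebyshev: P(|Xbar-mu| >= 1/6) <= Var(Xbar)/(1/6)^2 = (1/5)/(1/36) = 36/5
Bound exceeds 1, so trivial bound: 1

1


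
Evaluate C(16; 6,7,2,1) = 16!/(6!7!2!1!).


16! = 20922789888000
Denominator: 6!=720 * 7!=5040 * 2!=2 * 1!=1
Coefficient = 20922789888000 / 7257600 = 2882880

2882880


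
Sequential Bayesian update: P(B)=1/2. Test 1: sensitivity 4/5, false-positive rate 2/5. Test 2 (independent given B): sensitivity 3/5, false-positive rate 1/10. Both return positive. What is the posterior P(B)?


After test 1: P(+) = 4/5*1/2 + 2/5*1/2 = 3/5
P(B|+) = (2/5)/(3/5) = 2/3
After test 2 (use post1 as new prior): P(+) = 3/5*2/3 + 1/10*1/3 = 13/30
P(B|+,+) = (2/5)/(13/30) = 12/13

12/13


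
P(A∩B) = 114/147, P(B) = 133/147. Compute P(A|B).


P(A|B) = P(A∩B)/P(B) = (114/147)/(133/147) = 114/133 = 6/7

6/7


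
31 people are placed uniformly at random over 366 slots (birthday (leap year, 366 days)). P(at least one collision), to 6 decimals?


P(all different) = prod((366-i)/366 for i=0..30) = 0.270541
P(at least one match) = 1 - 0.270541 = 0.729459

0.729459


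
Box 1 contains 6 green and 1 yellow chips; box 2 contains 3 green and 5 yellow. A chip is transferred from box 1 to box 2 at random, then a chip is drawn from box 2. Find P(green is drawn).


P(transfer green) = 6/7; P(transfer yellow) = 1/7
If green transferred: Urn II has 4 green of 9, so P(green|green moved) = 4/9
If yellow transferred: Urn II has 3 green of 9, so P(green|yellow moved) = 1/3
By total probability: P(green) = 6/7*4/9 + 1/7*1/3 = 3/7

3/7


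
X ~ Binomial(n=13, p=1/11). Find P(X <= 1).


P(X<=1) = P(X=0) + P(X=1)
= 10000000000000/34522712143931 + 13000000000000/34522712143931
= 23000000000000/34522712143931

23000000000000/34522712143931


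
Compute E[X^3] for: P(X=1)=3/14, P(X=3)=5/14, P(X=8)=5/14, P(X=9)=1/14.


E[X^3] = sum(x^3 * P(x))
= 1*3/14 + 27*5/14 + 512*5/14 + 729*1/14
= 3427/14

3427/14


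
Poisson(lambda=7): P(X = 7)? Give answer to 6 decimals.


P(X=7) = e^(-7) * 7^7 / 7!
≈ 0.0009118819656 * 823543 / 5040
≈ 0.149003

0.149003


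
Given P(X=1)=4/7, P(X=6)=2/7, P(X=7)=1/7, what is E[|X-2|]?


E[|X-2|] = sum(g(x)*P(x))
= 1*4/7 + 4*2/7 + 5*1/7
= 17/7

17/7


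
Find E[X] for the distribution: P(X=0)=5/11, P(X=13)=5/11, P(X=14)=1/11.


E[X] = sum(x * P(x))
= 0*5/11 + 13*5/11 + 14*1/11
= 79/11

79/11


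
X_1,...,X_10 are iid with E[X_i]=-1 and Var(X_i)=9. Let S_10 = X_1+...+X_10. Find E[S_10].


E[S_n] = n*E[X_1] = 10*-1 = -10

-10


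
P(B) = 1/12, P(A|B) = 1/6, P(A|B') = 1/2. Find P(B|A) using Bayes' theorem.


P(A) = P(A|B)P(B) + P(A|B')P(B') = 1/6*1/12 + 1/2*11/12 = 17/36
P(B|A) = P(A|B)P(B)/P(A) = (1/72)/(17/36) = 1/34

1/34


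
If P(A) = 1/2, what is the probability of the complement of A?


P(A') = 1 - P(A) = 1 - 1/2 = 1/2

1/2


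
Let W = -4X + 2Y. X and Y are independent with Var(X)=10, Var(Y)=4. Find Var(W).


Independence => Cov(X,Y)=0
Var(-4X + 2Y) = (-4)^2*Var(X) + 2^2*Var(Y)
= 16*10 + 4*4 = 176

176


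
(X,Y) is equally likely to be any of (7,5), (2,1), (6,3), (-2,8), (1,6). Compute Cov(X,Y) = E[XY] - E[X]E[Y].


E[X]=14/5, E[Y]=23/5, E[XY]=9
Cov(X,Y) = E[XY] - E[X]E[Y] = 9 - 14/5*23/5 = -97/25

-97/25


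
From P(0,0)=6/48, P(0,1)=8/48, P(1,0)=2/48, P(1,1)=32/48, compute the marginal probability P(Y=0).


P(Y=0) = P(0,0)+P(1,0) = 6/48 + 2/48 = 8/48 = 1/6

1/6


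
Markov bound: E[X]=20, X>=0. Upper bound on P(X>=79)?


Markov: P(X >= a) <= E[X]/a
P(X >= 79) <= 20/79

20/79


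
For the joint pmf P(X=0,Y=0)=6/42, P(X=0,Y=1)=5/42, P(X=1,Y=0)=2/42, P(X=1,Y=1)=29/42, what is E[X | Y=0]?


P(Y=0) = 8/42
E[X|Y=0] = (0*6 + 1*2)/8 = 2/8 = 1/4

1/4


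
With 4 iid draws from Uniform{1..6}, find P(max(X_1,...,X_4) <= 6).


P(max <= 6) = P(all X_i <= 6) = (P(X_1 <= 6))^4
= (6/6)^4 = 1^4 = 1

1


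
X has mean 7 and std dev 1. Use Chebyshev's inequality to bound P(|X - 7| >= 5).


k = 5/1 = 5
Chebyshev: P(|X-mu| >= k*sigma) <= 1/k^2 = 1/5^2 = 1/25

1/25


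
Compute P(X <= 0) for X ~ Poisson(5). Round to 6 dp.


P(X<=0) = e^(-5)*5^0/0!
≈ 0.0067379470
≈ 0.006738

0.006738


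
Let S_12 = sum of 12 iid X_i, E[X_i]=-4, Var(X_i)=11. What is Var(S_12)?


By independence, Var(S_n) = n*Var(X_1) = 12*11 = 132

132


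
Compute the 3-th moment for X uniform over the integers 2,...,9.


E[X^3] = (1/8) * sum(x^3 for x=2..9)
= 2024/8 = 253

253


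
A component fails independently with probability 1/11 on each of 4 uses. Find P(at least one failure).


P(at least one) = 1 - P(none)
P(none) = (1 - 1/11)^4 = (10/11)^4 = 10000/14641
P(at least one) = 1 - 10000/14641 = 4641/14641

4641/14641


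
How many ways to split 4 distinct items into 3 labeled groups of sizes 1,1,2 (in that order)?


4! = 24
Denominator: 1!=1 * 1!=1 * 2!=2
Coefficient = 24 / 2 = 12

12


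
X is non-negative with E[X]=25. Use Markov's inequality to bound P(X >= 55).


Markov: P(X >= a) <= E[X]/a
P(X >= 55) <= 25/55 = 5/11

5/11


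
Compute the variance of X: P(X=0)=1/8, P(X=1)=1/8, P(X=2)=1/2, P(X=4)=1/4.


E[X] = 17/8, E[X^2] = 49/8
Var(X) = E[X^2] - (E[X])^2 = 49/8 - (17/8)^2 = 103/64

103/64


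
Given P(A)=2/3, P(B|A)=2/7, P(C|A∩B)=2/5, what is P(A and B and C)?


P(A∩B∩C) = P(A) * P(B|A) * P(C|A∩B)
= 2/3 * 2/7 * 2/5
= 4/21 * 2/5 = 8/105

8/105


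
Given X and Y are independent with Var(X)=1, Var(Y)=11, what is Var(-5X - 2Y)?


Independence => Cov(X,Y)=0
Var(-5X - 2Y) = (-5)^2*Var(X) + (-2)^2*Var(Y)
= 25*1 + 4*11 = 69

69


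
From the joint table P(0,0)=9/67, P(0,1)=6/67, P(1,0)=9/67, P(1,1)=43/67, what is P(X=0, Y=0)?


Read from table: P(X=0, Y=0) = 9/67

9/67


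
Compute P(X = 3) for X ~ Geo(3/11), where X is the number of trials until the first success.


P(X=3) = (1-p)^2 * p = (8/11)^2 * 3/11
= 64/121 * 3/11 = 192/1331

192/1331


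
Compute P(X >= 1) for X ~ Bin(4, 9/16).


P(X>=1) = P(X=1) + P(X=2) + P(X=3) + P(X=4)
= 3087/16384 + 11907/32768 + 5103/16384 + 6561/65536
= 63135/65536

63135/65536


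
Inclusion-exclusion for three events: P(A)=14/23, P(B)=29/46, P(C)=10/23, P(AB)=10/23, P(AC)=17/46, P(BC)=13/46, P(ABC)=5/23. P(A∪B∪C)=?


P(A∪B∪C) = P(A)+P(B)+P(C) - P(AB)-P(AC)-P(BC) + P(ABC)
= 14/23+29/46+10/23 - 10/23-17/46-13/46 + 5/23
= 37/46

37/46


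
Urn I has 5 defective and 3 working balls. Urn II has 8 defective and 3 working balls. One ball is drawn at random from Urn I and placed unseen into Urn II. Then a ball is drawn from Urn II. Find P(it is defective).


P(transfer defective) = 5/8; P(transfer working) = 3/8
If defective transferred: Urn II has 9 defective of 12, so P(defective|defective moved) = 3/4
If working transferred: Urn II has 8 defective of 12, so P(defective|working moved) = 2/3
By total probability: P(defective) = 5/8*3/4 + 3/8*2/3 = 23/32

23/32


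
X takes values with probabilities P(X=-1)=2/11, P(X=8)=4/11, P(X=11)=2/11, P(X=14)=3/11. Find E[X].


E[X] = sum(x * P(x))
= -1*2/11 + 8*4/11 + 11*2/11 + 14*3/11
= 94/11

94/11


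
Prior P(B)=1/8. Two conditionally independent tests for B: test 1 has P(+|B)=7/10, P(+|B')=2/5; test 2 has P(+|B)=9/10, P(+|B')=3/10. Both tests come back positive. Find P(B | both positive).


After test 1: P(+) = 7/10*1/8 + 2/5*7/8 = 7/16
P(B|+) = (7/80)/(7/16) = 1/5
After test 2 (use post1 as new prior): P(+) = 9/10*1/5 + 3/10*4/5 = 21/50
P(B|+,+) = (9/50)/(21/50) = 3/7

3/7


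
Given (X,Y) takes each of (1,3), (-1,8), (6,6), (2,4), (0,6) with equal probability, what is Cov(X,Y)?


E[X]=8/5, E[Y]=27/5, E[XY]=39/5
Cov(X,Y) = E[XY] - E[X]E[Y] = 39/5 - 8/5*27/5 = -21/25

-21/25


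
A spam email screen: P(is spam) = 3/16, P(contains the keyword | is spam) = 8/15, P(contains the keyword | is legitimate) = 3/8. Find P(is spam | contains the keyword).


P(A) = P(A|B)P(B) + P(A|B')P(B') = 8/15*3/16 + 3/8*13/16 = 259/640
P(B|A) = P(A|B)P(B)/P(A) = (1/10)/(259/640) = 64/259

64/259


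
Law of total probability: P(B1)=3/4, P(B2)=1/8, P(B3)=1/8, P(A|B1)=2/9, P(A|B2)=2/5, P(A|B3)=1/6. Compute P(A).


P(A) = P(A|B1)P(B1) + P(A|B2)P(B2) + P(A|B3)P(B3)
= 2/9*3/4 + 2/5*1/8 + 1/6*1/8
= 1/6 + 1/20 + 1/48 = 19/80

19/80


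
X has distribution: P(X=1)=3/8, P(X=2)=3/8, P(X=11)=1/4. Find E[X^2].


E[X^2] = sum(g(x)*P(x))
= 1*3/8 + 4*3/8 + 121*1/4
= 257/8

257/8


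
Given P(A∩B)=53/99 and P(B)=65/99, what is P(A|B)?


P(A|B) = P(A∩B)/P(B) = (53/99)/(65/99) = 53/65

53/65


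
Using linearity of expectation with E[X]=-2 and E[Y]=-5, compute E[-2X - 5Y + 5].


E[-2X - 5Y + 5] = -2*E[X] - 5*E[Y] + 5
= (-2)*(-2) + (-5)*(-5) + (5)
= 4 + 25 + 5 = 34

34


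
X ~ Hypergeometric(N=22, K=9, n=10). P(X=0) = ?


P(X=0) = C(9,0)*C(13,10) / C(22,10)
= 1*286 / 646646
= 286/646646 = 1/2261

1/2261


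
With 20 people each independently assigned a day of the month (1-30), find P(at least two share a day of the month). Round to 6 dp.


P(all different) = prod((30-i)/30 for i=0..19) = 0.000210
P(at least one match) = 1 - 0.000210 = 0.999790

0.999790


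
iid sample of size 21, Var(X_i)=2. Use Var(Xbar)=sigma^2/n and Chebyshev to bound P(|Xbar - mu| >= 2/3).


Var(Xbar) = Var(X)/n = 2/21
Chebyshev: P(|Xbar-mu| >= 2/3) <= Var(Xbar)/(2/3)^2 = (2/21)/(4/9) = 3/14

3/14


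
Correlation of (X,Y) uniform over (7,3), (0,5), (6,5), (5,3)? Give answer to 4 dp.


Cov(X,Y) = -1.5000, Var(X) = 7.2500, Var(Y) = 1.0000
rho = Cov/(sqrt(VarX)*sqrt(VarY)) = -0.5571

-0.5571


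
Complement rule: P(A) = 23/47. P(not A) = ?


P(A') = 1 - P(A) = 1 - 23/47 = 24/47

24/47


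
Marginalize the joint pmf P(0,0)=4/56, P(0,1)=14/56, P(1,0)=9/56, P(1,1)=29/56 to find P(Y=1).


P(Y=1) = P(0,1)+P(1,1) = 14/56 + 29/56 = 43/56

43/56


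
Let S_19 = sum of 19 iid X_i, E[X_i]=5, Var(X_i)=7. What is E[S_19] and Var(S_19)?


E[S_n] = n*mu = 19*5 = 95
Var(S_n) = n*sigma^2 = 19*7 = 133

E[S_19]=95, Var(S_19)=133


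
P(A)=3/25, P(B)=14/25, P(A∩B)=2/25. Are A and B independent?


P(A)*P(B) = 3/25*14/25 = 42/625
P(A∩B) = 2/25 != 42/625, so not independent

No, A and B are not independent


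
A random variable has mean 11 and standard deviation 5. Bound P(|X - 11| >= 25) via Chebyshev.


k = 25/5 = 5
Chebyshev: P(|X-mu| >= k*sigma) <= 1/k^2 = 1/5^2 = 1/25

1/25


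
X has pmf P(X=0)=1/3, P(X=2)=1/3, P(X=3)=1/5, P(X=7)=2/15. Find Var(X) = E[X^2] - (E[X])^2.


E[X] = 11/5, E[X^2] = 29/3
Var(X) = E[X^2] - (E[X])^2 = 29/3 - (11/5)^2 = 362/75

362/75


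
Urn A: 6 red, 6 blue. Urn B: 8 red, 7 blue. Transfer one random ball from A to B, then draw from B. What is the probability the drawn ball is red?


P(transfer red) = 6/12 = 1/2; P(transfer blue) = 1/2
If red transferred: Urn II has 9 red of 16, so P(red|red moved) = 9/16
If blue transferred: Urn II has 8 red of 16, so P(red|blue moved) = 1/2
By total probability: P(red) = 1/2*9/16 + 1/2*1/2 = 17/32

17/32
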